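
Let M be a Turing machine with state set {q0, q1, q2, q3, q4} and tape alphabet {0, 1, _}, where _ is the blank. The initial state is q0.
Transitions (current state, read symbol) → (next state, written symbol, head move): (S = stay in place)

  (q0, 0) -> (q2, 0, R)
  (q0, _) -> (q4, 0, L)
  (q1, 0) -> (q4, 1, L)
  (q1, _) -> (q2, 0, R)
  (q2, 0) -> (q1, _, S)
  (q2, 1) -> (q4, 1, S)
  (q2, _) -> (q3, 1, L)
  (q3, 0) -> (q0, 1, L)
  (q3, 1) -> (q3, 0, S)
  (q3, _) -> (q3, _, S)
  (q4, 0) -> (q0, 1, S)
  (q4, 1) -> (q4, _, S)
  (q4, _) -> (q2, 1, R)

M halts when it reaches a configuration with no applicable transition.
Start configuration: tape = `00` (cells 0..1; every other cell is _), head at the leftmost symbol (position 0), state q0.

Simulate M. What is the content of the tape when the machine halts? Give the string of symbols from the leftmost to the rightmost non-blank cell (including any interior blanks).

0111

q0 | [0]0__   read 0 → write 0, move R, go to q2
q2 | 0[0]__   read 0 → write _, move S, go to q1
q1 | 0[_]__   read _ → write 0, move R, go to q2
q2 | 00[_]_   read _ → write 1, move L, go to q3
q3 | 0[0]1_   read 0 → write 1, move L, go to q0
q0 | [0]11_   read 0 → write 0, move R, go to q2
q2 | 0[1]1_   read 1 → write 1, move S, go to q4
q4 | 0[1]1_   read 1 → write _, move S, go to q4
q4 | 0[_]1_   read _ → write 1, move R, go to q2
q2 | 01[1]_   read 1 → write 1, move S, go to q4
q4 | 01[1]_   read 1 → write _, move S, go to q4
q4 | 01[_]_   read _ → write 1, move R, go to q2
q2 | 011[_]   read _ → write 1, move L, go to q3
q3 | 01[1]1   read 1 → write 0, move S, go to q3
q3 | 01[0]1   read 0 → write 1, move L, go to q0
q0 | 0[1]11
The non-blank tape span at halt is 0111.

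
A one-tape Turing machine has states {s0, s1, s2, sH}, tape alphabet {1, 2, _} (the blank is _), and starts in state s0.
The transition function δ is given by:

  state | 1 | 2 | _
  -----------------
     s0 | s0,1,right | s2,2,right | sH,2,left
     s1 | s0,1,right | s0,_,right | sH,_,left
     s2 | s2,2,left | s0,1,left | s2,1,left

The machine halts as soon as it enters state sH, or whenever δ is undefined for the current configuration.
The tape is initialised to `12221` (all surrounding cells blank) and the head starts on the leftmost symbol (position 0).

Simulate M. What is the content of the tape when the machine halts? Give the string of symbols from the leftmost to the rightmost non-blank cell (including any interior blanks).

1111112

s0 | [1]2221__   read 1 → write 1, move right, go to s0
s0 | 1[2]221__   read 2 → write 2, move right, go to s2
s2 | 12[2]21__   read 2 → write 1, move left, go to s0
s0 | 1[2]121__   read 2 → write 2, move right, go to s2
s2 | 12[1]21__   read 1 → write 2, move left, go to s2
s2 | 1[2]221__   read 2 → write 1, move left, go to s0
s0 | [1]1221__   read 1 → write 1, move right, go to s0
s0 | 1[1]221__   read 1 → write 1, move right, go to s0
s0 | 11[2]21__   read 2 → write 2, move right, go to s2
s2 | 112[2]1__   read 2 → write 1, move left, go to s0
s0 | 11[2]11__   read 2 → write 2, move right, go to s2
s2 | 112[1]1__   read 1 → write 2, move left, go to s2
s2 | 11[2]21__   read 2 → write 1, move left, go to s0
s0 | 1[1]121__   read 1 → write 1, move right, go to s0
s0 | 11[1]21__   read 1 → write 1, move right, go to s0
s0 | 111[2]1__   read 2 → write 2, move right, go to s2
s2 | 1112[1]__   read 1 → write 2, move left, go to s2
s2 | 111[2]2__   read 2 → write 1, move left, go to s0
s0 | 11[1]12__   read 1 → write 1, move right, go to s0
s0 | 111[1]2__   read 1 → write 1, move right, go to s0
s0 | 1111[2]__   read 2 → write 2, move right, go to s2
s2 | 11112[_]_   read _ → write 1, move left, go to s2
s2 | 1111[2]1_   read 2 → write 1, move left, go to s0
s0 | 111[1]11_   read 1 → write 1, move right, go to s0
s0 | 1111[1]1_   read 1 → write 1, move right, go to s0
s0 | 11111[1]_   read 1 → write 1, move right, go to s0
s0 | 111111[_]   read _ → write 2, move left, go to sH
sH | 11111[1]2
The non-blank tape span at halt is 1111112.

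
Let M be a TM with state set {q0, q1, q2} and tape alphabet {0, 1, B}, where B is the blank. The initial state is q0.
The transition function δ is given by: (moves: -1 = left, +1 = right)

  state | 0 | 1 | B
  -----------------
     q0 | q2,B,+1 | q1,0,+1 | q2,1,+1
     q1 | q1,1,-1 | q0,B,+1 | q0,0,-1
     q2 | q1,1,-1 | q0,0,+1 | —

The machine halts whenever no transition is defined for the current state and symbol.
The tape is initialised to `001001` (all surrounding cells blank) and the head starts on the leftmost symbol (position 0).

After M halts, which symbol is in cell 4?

state=q0 head=0 tape=B[0]01001BB   (q0,0)→(q2,B,+1)
state=q2 head=1 tape=BB[0]1001BB   (q2,0)→(q1,1,-1)
state=q1 head=0 tape=B[B]11001BB   (q1,B)→(q0,0,-1)
state=q0 head=-1 tape=[B]011001BB   (q0,B)→(q2,1,+1)
state=q2 head=0 tape=1[0]11001BB   (q2,0)→(q1,1,-1)
state=q1 head=-1 tape=[1]111001BB   (q1,1)→(q0,B,+1)
state=q0 head=0 tape=B[1]11001BB   (q0,1)→(q1,0,+1)
state=q1 head=1 tape=B0[1]1001BB   (q1,1)→(q0,B,+1)
state=q0 head=2 tape=B0B[1]001BB   (q0,1)→(q1,0,+1)
state=q1 head=3 tape=B0B0[0]01BB   (q1,0)→(q1,1,-1)
state=q1 head=2 tape=B0B[0]101BB   (q1,0)→(q1,1,-1)
state=q1 head=1 tape=B0[B]1101BB   (q1,B)→(q0,0,-1)
state=q0 head=0 tape=B[0]01101BB   (q0,0)→(q2,B,+1)
state=q2 head=1 tape=BB[0]1101BB   (q2,0)→(q1,1,-1)
state=q1 head=0 tape=B[B]11101BB   (q1,B)→(q0,0,-1)
state=q0 head=-1 tape=[B]011101BB   (q0,B)→(q2,1,+1)
state=q2 head=0 tape=1[0]11101BB   (q2,0)→(q1,1,-1)
state=q1 head=-1 tape=[1]111101BB   (q1,1)→(q0,B,+1)
state=q0 head=0 tape=B[1]11101BB   (q0,1)→(q1,0,+1)
state=q1 head=1 tape=B0[1]1101BB   (q1,1)→(q0,B,+1)
state=q0 head=2 tape=B0B[1]101BB   (q0,1)→(q1,0,+1)
state=q1 head=3 tape=B0B0[1]01BB   (q1,1)→(q0,B,+1)
state=q0 head=4 tape=B0B0B[0]1BB   (q0,0)→(q2,B,+1)
state=q2 head=5 tape=B0B0BB[1]BB   (q2,1)→(q0,0,+1)
state=q0 head=6 tape=B0B0BB0[B]B   (q0,B)→(q2,1,+1)
state=q2 head=7 tape=B0B0BB01[B]
Cell 4 holds B when M halts.

B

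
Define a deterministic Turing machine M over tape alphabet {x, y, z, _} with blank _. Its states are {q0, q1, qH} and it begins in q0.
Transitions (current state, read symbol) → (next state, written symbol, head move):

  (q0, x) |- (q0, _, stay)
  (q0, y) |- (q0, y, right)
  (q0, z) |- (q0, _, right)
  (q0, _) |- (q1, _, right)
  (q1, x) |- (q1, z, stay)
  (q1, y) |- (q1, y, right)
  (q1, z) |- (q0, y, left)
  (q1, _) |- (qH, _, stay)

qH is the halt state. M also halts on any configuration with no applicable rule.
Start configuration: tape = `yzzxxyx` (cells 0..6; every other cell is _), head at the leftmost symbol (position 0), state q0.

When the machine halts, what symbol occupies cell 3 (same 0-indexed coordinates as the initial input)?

_

state=q0 head=0 tape=[y]zzxxyx__   (q0,y)→(q0,y,right)
state=q0 head=1 tape=y[z]zxxyx__   (q0,z)→(q0,_,right)
state=q0 head=2 tape=y_[z]xxyx__   (q0,z)→(q0,_,right)
state=q0 head=3 tape=y__[x]xyx__   (q0,x)→(q0,_,stay)
state=q0 head=3 tape=y__[_]xyx__   (q0,_)→(q1,_,right)
state=q1 head=4 tape=y___[x]yx__   (q1,x)→(q1,z,stay)
state=q1 head=4 tape=y___[z]yx__   (q1,z)→(q0,y,left)
state=q0 head=3 tape=y__[_]yyx__   (q0,_)→(q1,_,right)
state=q1 head=4 tape=y___[y]yx__   (q1,y)→(q1,y,right)
state=q1 head=5 tape=y___y[y]x__   (q1,y)→(q1,y,right)
state=q1 head=6 tape=y___yy[x]__   (q1,x)→(q1,z,stay)
state=q1 head=6 tape=y___yy[z]__   (q1,z)→(q0,y,left)
state=q0 head=5 tape=y___y[y]y__   (q0,y)→(q0,y,right)
state=q0 head=6 tape=y___yy[y]__   (q0,y)→(q0,y,right)
state=q0 head=7 tape=y___yyy[_]_   (q0,_)→(q1,_,right)
state=q1 head=8 tape=y___yyy_[_]   (q1,_)→(qH,_,stay)
state=qH head=8 tape=y___yyy_[_]
Cell 3 holds _ when M halts.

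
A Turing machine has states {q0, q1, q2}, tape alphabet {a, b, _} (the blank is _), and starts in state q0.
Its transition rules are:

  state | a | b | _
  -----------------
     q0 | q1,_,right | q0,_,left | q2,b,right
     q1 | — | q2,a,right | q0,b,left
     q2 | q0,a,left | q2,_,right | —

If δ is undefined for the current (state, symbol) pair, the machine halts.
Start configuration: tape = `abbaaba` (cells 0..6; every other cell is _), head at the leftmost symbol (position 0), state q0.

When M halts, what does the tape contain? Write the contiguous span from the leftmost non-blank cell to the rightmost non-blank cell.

state=q0 head=0 tape=[a]bbaaba   (q0,a)→(q1,_,right)
state=q1 head=1 tape=_[b]baaba   (q1,b)→(q2,a,right)
state=q2 head=2 tape=_a[b]aaba   (q2,b)→(q2,_,right)
state=q2 head=3 tape=_a_[a]aba   (q2,a)→(q0,a,left)
state=q0 head=2 tape=_a[_]aaba   (q0,_)→(q2,b,right)
state=q2 head=3 tape=_ab[a]aba   (q2,a)→(q0,a,left)
state=q0 head=2 tape=_a[b]aaba   (q0,b)→(q0,_,left)
state=q0 head=1 tape=_[a]_aaba   (q0,a)→(q1,_,right)
state=q1 head=2 tape=__[_]aaba   (q1,_)→(q0,b,left)
state=q0 head=1 tape=_[_]baaba   (q0,_)→(q2,b,right)
state=q2 head=2 tape=_b[b]aaba   (q2,b)→(q2,_,right)
state=q2 head=3 tape=_b_[a]aba   (q2,a)→(q0,a,left)
state=q0 head=2 tape=_b[_]aaba   (q0,_)→(q2,b,right)
state=q2 head=3 tape=_bb[a]aba   (q2,a)→(q0,a,left)
state=q0 head=2 tape=_b[b]aaba   (q0,b)→(q0,_,left)
state=q0 head=1 tape=_[b]_aaba   (q0,b)→(q0,_,left)
state=q0 head=0 tape=[_]__aaba   (q0,_)→(q2,b,right)
state=q2 head=1 tape=b[_]_aaba
The non-blank tape span at halt is b__aaba.

b__aaba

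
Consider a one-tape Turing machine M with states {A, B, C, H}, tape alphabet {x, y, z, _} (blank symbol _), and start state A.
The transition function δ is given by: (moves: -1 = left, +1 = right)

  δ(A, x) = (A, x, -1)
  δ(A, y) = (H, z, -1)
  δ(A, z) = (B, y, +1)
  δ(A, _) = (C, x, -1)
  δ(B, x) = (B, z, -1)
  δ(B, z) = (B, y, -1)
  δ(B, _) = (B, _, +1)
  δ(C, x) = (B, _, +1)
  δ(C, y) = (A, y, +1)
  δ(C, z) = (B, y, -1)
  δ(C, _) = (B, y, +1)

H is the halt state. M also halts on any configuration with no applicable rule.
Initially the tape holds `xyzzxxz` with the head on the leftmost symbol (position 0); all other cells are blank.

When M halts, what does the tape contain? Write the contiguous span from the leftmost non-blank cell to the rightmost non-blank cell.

state=A head=0 tape=__[x]yzzxxz   (A,x)→(A,x,-1)
state=A head=-1 tape=_[_]xyzzxxz   (A,_)→(C,x,-1)
state=C head=-2 tape=[_]xxyzzxxz   (C,_)→(B,y,+1)
state=B head=-1 tape=y[x]xyzzxxz   (B,x)→(B,z,-1)
state=B head=-2 tape=[y]zxyzzxxz
The non-blank tape span at halt is yzxyzzxxz.

yzxyzzxxz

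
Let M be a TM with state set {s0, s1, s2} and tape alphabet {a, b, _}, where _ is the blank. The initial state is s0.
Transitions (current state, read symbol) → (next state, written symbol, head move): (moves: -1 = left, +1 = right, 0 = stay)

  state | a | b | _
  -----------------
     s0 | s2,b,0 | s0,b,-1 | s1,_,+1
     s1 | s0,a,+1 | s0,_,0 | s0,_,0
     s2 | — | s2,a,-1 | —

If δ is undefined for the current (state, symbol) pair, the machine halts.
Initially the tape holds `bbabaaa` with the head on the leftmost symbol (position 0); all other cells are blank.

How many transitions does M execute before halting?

10

state=s0 head=0 tape=_[b]babaaa   (s0,b)→(s0,b,-1)
state=s0 head=-1 tape=[_]bbabaaa   (s0,_)→(s1,_,+1)
state=s1 head=0 tape=_[b]babaaa   (s1,b)→(s0,_,0)
state=s0 head=0 tape=_[_]babaaa   (s0,_)→(s1,_,+1)
state=s1 head=1 tape=__[b]abaaa   (s1,b)→(s0,_,0)
state=s0 head=1 tape=__[_]abaaa   (s0,_)→(s1,_,+1)
state=s1 head=2 tape=___[a]baaa   (s1,a)→(s0,a,+1)
state=s0 head=3 tape=___a[b]aaa   (s0,b)→(s0,b,-1)
state=s0 head=2 tape=___[a]baaa   (s0,a)→(s2,b,0)
state=s2 head=2 tape=___[b]baaa   (s2,b)→(s2,a,-1)
state=s2 head=1 tape=__[_]abaaa
M halts after 10 transitions.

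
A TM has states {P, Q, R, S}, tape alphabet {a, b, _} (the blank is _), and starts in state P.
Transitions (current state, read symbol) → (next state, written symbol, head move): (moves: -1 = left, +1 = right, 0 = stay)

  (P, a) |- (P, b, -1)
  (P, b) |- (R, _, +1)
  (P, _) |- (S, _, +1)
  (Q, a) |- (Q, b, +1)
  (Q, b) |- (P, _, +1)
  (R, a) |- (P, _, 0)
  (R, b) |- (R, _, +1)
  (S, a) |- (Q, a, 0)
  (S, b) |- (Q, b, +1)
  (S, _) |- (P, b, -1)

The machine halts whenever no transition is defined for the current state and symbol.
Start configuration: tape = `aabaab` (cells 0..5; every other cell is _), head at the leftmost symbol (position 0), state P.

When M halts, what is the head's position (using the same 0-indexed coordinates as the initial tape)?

8

P | _[a]abaab___   read a → write b, move -1, go to P
P | [_]babaab___   read _ → write _, move +1, go to S
S | _[b]abaab___   read b → write b, move +1, go to Q
Q | _b[a]baab___   read a → write b, move +1, go to Q
Q | _bb[b]aab___   read b → write _, move +1, go to P
P | _bb_[a]ab___   read a → write b, move -1, go to P
P | _bb[_]bab___   read _ → write _, move +1, go to S
S | _bb_[b]ab___   read b → write b, move +1, go to Q
Q | _bb_b[a]b___   read a → write b, move +1, go to Q
Q | _bb_bb[b]___   read b → write _, move +1, go to P
P | _bb_bb_[_]__   read _ → write _, move +1, go to S
S | _bb_bb__[_]_   read _ → write b, move -1, go to P
P | _bb_bb_[_]b_   read _ → write _, move +1, go to S
S | _bb_bb__[b]_   read b → write b, move +1, go to Q
Q | _bb_bb__b[_]
At halt the head is at cell 8.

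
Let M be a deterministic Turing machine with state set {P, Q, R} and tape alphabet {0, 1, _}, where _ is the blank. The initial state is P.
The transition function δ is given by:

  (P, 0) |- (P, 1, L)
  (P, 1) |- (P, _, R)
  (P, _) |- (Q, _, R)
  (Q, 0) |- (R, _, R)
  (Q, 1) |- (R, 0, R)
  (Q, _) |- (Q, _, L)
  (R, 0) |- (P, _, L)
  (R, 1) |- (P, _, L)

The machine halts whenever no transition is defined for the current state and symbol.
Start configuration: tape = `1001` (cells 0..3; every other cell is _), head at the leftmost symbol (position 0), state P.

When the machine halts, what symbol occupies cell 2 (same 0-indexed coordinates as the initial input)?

P | [1]001   read 1 → write _, move R, go to P
P | _[0]01   read 0 → write 1, move L, go to P
P | [_]101   read _ → write _, move R, go to Q
Q | _[1]01   read 1 → write 0, move R, go to R
R | _0[0]1   read 0 → write _, move L, go to P
P | _[0]_1   read 0 → write 1, move L, go to P
P | [_]1_1   read _ → write _, move R, go to Q
Q | _[1]_1   read 1 → write 0, move R, go to R
R | _0[_]1
Cell 2 holds _ when M halts.

_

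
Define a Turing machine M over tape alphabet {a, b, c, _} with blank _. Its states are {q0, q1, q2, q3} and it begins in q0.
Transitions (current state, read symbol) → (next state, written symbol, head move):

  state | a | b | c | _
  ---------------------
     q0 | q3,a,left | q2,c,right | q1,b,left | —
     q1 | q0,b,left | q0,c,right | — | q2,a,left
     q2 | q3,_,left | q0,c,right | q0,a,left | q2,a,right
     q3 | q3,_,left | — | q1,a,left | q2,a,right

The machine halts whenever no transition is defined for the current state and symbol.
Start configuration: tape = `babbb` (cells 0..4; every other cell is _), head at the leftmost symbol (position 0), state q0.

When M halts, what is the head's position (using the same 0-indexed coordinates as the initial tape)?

state=q0 head=0 tape=____[b]abbb_   (q0,b)→(q2,c,right)
state=q2 head=1 tape=____c[a]bbb_   (q2,a)→(q3,_,left)
state=q3 head=0 tape=____[c]_bbb_   (q3,c)→(q1,a,left)
state=q1 head=-1 tape=___[_]a_bbb_   (q1,_)→(q2,a,left)
state=q2 head=-2 tape=__[_]aa_bbb_   (q2,_)→(q2,a,right)
state=q2 head=-1 tape=__a[a]a_bbb_   (q2,a)→(q3,_,left)
state=q3 head=-2 tape=__[a]_a_bbb_   (q3,a)→(q3,_,left)
state=q3 head=-3 tape=_[_]__a_bbb_   (q3,_)→(q2,a,right)
state=q2 head=-2 tape=_a[_]_a_bbb_   (q2,_)→(q2,a,right)
state=q2 head=-1 tape=_aa[_]a_bbb_   (q2,_)→(q2,a,right)
state=q2 head=0 tape=_aaa[a]_bbb_   (q2,a)→(q3,_,left)
state=q3 head=-1 tape=_aa[a]__bbb_   (q3,a)→(q3,_,left)
state=q3 head=-2 tape=_a[a]___bbb_   (q3,a)→(q3,_,left)
state=q3 head=-3 tape=_[a]____bbb_   (q3,a)→(q3,_,left)
state=q3 head=-4 tape=[_]_____bbb_   (q3,_)→(q2,a,right)
state=q2 head=-3 tape=a[_]____bbb_   (q2,_)→(q2,a,right)
state=q2 head=-2 tape=aa[_]___bbb_   (q2,_)→(q2,a,right)
state=q2 head=-1 tape=aaa[_]__bbb_   (q2,_)→(q2,a,right)
state=q2 head=0 tape=aaaa[_]_bbb_   (q2,_)→(q2,a,right)
state=q2 head=1 tape=aaaaa[_]bbb_   (q2,_)→(q2,a,right)
state=q2 head=2 tape=aaaaaa[b]bb_   (q2,b)→(q0,c,right)
state=q0 head=3 tape=aaaaaac[b]b_   (q0,b)→(q2,c,right)
state=q2 head=4 tape=aaaaaacc[b]_   (q2,b)→(q0,c,right)
state=q0 head=5 tape=aaaaaaccc[_]
At halt the head is at cell 5.

5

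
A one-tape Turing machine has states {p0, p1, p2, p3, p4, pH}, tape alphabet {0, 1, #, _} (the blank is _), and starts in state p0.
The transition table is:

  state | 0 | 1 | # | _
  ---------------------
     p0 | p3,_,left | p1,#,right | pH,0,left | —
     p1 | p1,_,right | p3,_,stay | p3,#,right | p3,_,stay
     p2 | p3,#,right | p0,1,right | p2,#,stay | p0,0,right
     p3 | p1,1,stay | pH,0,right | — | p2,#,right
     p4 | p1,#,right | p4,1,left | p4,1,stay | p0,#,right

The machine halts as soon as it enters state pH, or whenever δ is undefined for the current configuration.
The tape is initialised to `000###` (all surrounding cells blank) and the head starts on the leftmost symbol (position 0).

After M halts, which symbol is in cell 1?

state=p0 head=0 tape=_[0]00###   (p0,0)→(p3,_,left)
state=p3 head=-1 tape=[_]_00###   (p3,_)→(p2,#,right)
state=p2 head=0 tape=#[_]00###   (p2,_)→(p0,0,right)
state=p0 head=1 tape=#0[0]0###   (p0,0)→(p3,_,left)
state=p3 head=0 tape=#[0]_0###   (p3,0)→(p1,1,stay)
state=p1 head=0 tape=#[1]_0###   (p1,1)→(p3,_,stay)
state=p3 head=0 tape=#[_]_0###   (p3,_)→(p2,#,right)
state=p2 head=1 tape=##[_]0###   (p2,_)→(p0,0,right)
state=p0 head=2 tape=##0[0]###   (p0,0)→(p3,_,left)
state=p3 head=1 tape=##[0]_###   (p3,0)→(p1,1,stay)
state=p1 head=1 tape=##[1]_###   (p1,1)→(p3,_,stay)
state=p3 head=1 tape=##[_]_###   (p3,_)→(p2,#,right)
state=p2 head=2 tape=###[_]###   (p2,_)→(p0,0,right)
state=p0 head=3 tape=###0[#]##   (p0,#)→(pH,0,left)
state=pH head=2 tape=###[0]0##
Cell 1 holds # when M halts.

#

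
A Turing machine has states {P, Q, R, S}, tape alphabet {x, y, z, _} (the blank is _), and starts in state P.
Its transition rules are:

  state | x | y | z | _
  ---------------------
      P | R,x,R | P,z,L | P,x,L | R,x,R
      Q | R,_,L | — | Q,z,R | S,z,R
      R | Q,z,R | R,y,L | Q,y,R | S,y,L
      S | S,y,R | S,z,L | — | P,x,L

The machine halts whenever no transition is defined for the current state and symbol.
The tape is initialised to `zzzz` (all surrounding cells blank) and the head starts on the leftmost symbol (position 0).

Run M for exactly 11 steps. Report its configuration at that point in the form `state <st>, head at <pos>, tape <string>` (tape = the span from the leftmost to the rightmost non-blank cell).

state=P head=0 tape=_[z]zzz__   (P,z)→(P,x,L)
state=P head=-1 tape=[_]xzzz__   (P,_)→(R,x,R)
state=R head=0 tape=x[x]zzz__   (R,x)→(Q,z,R)
state=Q head=1 tape=xz[z]zz__   (Q,z)→(Q,z,R)
state=Q head=2 tape=xzz[z]z__   (Q,z)→(Q,z,R)
state=Q head=3 tape=xzzz[z]__   (Q,z)→(Q,z,R)
state=Q head=4 tape=xzzzz[_]_   (Q,_)→(S,z,R)
state=S head=5 tape=xzzzzz[_]   (S,_)→(P,x,L)
state=P head=4 tape=xzzzz[z]x   (P,z)→(P,x,L)
state=P head=3 tape=xzzz[z]xx   (P,z)→(P,x,L)
state=P head=2 tape=xzz[z]xxx   (P,z)→(P,x,L)
state=P head=1 tape=xz[z]xxxx
After 11 steps: state P, head at 1, tape xzzxxxx.

state P, head at 1, tape xzzxxxx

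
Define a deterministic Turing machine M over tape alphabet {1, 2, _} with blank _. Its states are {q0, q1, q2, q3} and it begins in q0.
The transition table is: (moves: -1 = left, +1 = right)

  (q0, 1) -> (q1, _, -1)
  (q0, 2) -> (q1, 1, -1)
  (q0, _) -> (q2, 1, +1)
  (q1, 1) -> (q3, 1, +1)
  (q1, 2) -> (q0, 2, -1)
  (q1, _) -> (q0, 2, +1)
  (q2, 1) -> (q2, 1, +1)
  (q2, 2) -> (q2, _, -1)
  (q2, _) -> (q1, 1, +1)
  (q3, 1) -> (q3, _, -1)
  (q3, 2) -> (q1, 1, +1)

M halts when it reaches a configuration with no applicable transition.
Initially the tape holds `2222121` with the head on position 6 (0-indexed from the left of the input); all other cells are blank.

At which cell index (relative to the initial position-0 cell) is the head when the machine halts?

-1

state=q0 head=6 tape=__222212[1]   (q0,1)→(q1,_,-1)
state=q1 head=5 tape=__22221[2]_   (q1,2)→(q0,2,-1)
state=q0 head=4 tape=__2222[1]2_   (q0,1)→(q1,_,-1)
state=q1 head=3 tape=__222[2]_2_   (q1,2)→(q0,2,-1)
state=q0 head=2 tape=__22[2]2_2_   (q0,2)→(q1,1,-1)
state=q1 head=1 tape=__2[2]12_2_   (q1,2)→(q0,2,-1)
state=q0 head=0 tape=__[2]212_2_   (q0,2)→(q1,1,-1)
state=q1 head=-1 tape=_[_]1212_2_   (q1,_)→(q0,2,+1)
state=q0 head=0 tape=_2[1]212_2_   (q0,1)→(q1,_,-1)
state=q1 head=-1 tape=_[2]_212_2_   (q1,2)→(q0,2,-1)
state=q0 head=-2 tape=[_]2_212_2_   (q0,_)→(q2,1,+1)
state=q2 head=-1 tape=1[2]_212_2_   (q2,2)→(q2,_,-1)
state=q2 head=-2 tape=[1]__212_2_   (q2,1)→(q2,1,+1)
state=q2 head=-1 tape=1[_]_212_2_   (q2,_)→(q1,1,+1)
state=q1 head=0 tape=11[_]212_2_   (q1,_)→(q0,2,+1)
state=q0 head=1 tape=112[2]12_2_   (q0,2)→(q1,1,-1)
state=q1 head=0 tape=11[2]112_2_   (q1,2)→(q0,2,-1)
state=q0 head=-1 tape=1[1]2112_2_   (q0,1)→(q1,_,-1)
state=q1 head=-2 tape=[1]_2112_2_   (q1,1)→(q3,1,+1)
state=q3 head=-1 tape=1[_]2112_2_
At halt the head is at cell -1.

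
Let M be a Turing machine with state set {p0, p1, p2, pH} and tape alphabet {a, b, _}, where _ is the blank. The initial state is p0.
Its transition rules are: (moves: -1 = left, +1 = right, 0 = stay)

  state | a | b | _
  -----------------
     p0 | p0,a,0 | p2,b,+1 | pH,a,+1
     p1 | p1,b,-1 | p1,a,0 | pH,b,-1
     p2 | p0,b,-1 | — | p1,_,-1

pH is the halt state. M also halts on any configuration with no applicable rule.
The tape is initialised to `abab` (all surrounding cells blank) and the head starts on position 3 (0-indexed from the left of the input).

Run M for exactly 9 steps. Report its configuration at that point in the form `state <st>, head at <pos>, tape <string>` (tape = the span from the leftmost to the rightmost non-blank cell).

state pH, head at -2, tape bbbbb

state=p0 head=3 tape=__aba[b]_   (p0,b)→(p2,b,+1)
state=p2 head=4 tape=__abab[_]   (p2,_)→(p1,_,-1)
state=p1 head=3 tape=__aba[b]_   (p1,b)→(p1,a,0)
state=p1 head=3 tape=__aba[a]_   (p1,a)→(p1,b,-1)
state=p1 head=2 tape=__ab[a]b_   (p1,a)→(p1,b,-1)
state=p1 head=1 tape=__a[b]bb_   (p1,b)→(p1,a,0)
state=p1 head=1 tape=__a[a]bb_   (p1,a)→(p1,b,-1)
state=p1 head=0 tape=__[a]bbb_   (p1,a)→(p1,b,-1)
state=p1 head=-1 tape=_[_]bbbb_   (p1,_)→(pH,b,-1)
state=pH head=-2 tape=[_]bbbbb_
After 9 steps: state pH, head at -2, tape bbbbb.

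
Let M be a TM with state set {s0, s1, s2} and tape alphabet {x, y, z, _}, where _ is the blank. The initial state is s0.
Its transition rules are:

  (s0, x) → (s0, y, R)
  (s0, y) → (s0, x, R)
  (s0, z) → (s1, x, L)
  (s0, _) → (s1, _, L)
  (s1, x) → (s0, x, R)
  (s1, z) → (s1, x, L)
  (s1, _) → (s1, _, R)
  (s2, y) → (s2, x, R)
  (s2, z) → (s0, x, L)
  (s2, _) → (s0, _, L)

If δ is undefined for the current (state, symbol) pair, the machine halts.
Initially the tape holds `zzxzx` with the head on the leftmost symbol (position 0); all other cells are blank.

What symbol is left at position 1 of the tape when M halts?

state=s0 head=0 tape=_[z]zxzx   (s0,z)→(s1,x,L)
state=s1 head=-1 tape=[_]xzxzx   (s1,_)→(s1,_,R)
state=s1 head=0 tape=_[x]zxzx   (s1,x)→(s0,x,R)
state=s0 head=1 tape=_x[z]xzx   (s0,z)→(s1,x,L)
state=s1 head=0 tape=_[x]xxzx   (s1,x)→(s0,x,R)
state=s0 head=1 tape=_x[x]xzx   (s0,x)→(s0,y,R)
state=s0 head=2 tape=_xy[x]zx   (s0,x)→(s0,y,R)
state=s0 head=3 tape=_xyy[z]x   (s0,z)→(s1,x,L)
state=s1 head=2 tape=_xy[y]xx
Cell 1 holds y when M halts.

y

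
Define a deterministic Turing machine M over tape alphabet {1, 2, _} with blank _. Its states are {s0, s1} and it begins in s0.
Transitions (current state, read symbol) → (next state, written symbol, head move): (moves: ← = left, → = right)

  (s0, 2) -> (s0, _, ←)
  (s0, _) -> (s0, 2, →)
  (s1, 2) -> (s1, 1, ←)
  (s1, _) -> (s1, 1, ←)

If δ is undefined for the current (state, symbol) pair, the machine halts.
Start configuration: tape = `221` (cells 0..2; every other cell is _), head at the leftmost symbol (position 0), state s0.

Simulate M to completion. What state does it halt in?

state=s0 head=0 tape=__[2]21   (s0,2)→(s0,_,←)
state=s0 head=-1 tape=_[_]_21   (s0,_)→(s0,2,→)
state=s0 head=0 tape=_2[_]21   (s0,_)→(s0,2,→)
state=s0 head=1 tape=_22[2]1   (s0,2)→(s0,_,←)
state=s0 head=0 tape=_2[2]_1   (s0,2)→(s0,_,←)
state=s0 head=-1 tape=_[2]__1   (s0,2)→(s0,_,←)
state=s0 head=-2 tape=[_]___1   (s0,_)→(s0,2,→)
state=s0 head=-1 tape=2[_]__1   (s0,_)→(s0,2,→)
state=s0 head=0 tape=22[_]_1   (s0,_)→(s0,2,→)
state=s0 head=1 tape=222[_]1   (s0,_)→(s0,2,→)
state=s0 head=2 tape=2222[1]
No transition is defined for (s0, 1); M halts in state s0.

s0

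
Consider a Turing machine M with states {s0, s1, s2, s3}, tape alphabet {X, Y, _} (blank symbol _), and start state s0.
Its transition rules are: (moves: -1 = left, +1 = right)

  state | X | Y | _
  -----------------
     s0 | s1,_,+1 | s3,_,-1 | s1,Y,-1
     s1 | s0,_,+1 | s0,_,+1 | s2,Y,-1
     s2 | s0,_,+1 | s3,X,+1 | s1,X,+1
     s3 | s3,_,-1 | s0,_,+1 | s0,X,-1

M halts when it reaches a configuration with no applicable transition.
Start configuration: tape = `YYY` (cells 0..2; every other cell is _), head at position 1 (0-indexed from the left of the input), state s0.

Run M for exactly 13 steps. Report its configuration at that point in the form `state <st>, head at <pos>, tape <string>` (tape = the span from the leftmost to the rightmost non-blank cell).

state s1, head at 0, tape XYYY

s0 | _Y[Y]Y   read Y → write _, move -1, go to s3
s3 | _[Y]_Y   read Y → write _, move +1, go to s0
s0 | __[_]Y   read _ → write Y, move -1, go to s1
s1 | _[_]YY   read _ → write Y, move -1, go to s2
s2 | [_]YYY   read _ → write X, move +1, go to s1
s1 | X[Y]YY   read Y → write _, move +1, go to s0
s0 | X_[Y]Y   read Y → write _, move -1, go to s3
s3 | X[_]_Y   read _ → write X, move -1, go to s0
s0 | [X]X_Y   read X → write _, move +1, go to s1
s1 | _[X]_Y   read X → write _, move +1, go to s0
s0 | __[_]Y   read _ → write Y, move -1, go to s1
s1 | _[_]YY   read _ → write Y, move -1, go to s2
s2 | [_]YYY   read _ → write X, move +1, go to s1
s1 | X[Y]YY
After 13 steps: state s1, head at 0, tape XYYY.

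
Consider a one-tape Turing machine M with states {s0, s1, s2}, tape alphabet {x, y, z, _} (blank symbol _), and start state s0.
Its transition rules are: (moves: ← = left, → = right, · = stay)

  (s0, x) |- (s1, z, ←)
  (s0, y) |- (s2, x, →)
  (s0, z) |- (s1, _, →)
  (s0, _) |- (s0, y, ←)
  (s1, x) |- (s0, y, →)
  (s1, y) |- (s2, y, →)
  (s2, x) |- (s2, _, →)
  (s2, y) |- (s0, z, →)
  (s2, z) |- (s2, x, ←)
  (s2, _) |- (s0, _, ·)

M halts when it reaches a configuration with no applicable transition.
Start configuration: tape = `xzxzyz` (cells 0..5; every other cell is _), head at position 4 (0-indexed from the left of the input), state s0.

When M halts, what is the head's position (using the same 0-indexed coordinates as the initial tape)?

state=s0 head=4 tape=xzxz[y]z__   (s0,y)→(s2,x,→)
state=s2 head=5 tape=xzxzx[z]__   (s2,z)→(s2,x,←)
state=s2 head=4 tape=xzxz[x]x__   (s2,x)→(s2,_,→)
state=s2 head=5 tape=xzxz_[x]__   (s2,x)→(s2,_,→)
state=s2 head=6 tape=xzxz__[_]_   (s2,_)→(s0,_,·)
state=s0 head=6 tape=xzxz__[_]_   (s0,_)→(s0,y,←)
state=s0 head=5 tape=xzxz_[_]y_   (s0,_)→(s0,y,←)
state=s0 head=4 tape=xzxz[_]yy_   (s0,_)→(s0,y,←)
state=s0 head=3 tape=xzx[z]yyy_   (s0,z)→(s1,_,→)
state=s1 head=4 tape=xzx_[y]yy_   (s1,y)→(s2,y,→)
state=s2 head=5 tape=xzx_y[y]y_   (s2,y)→(s0,z,→)
state=s0 head=6 tape=xzx_yz[y]_   (s0,y)→(s2,x,→)
state=s2 head=7 tape=xzx_yzx[_]   (s2,_)→(s0,_,·)
state=s0 head=7 tape=xzx_yzx[_]   (s0,_)→(s0,y,←)
state=s0 head=6 tape=xzx_yz[x]y   (s0,x)→(s1,z,←)
state=s1 head=5 tape=xzx_y[z]zy
At halt the head is at cell 5.

5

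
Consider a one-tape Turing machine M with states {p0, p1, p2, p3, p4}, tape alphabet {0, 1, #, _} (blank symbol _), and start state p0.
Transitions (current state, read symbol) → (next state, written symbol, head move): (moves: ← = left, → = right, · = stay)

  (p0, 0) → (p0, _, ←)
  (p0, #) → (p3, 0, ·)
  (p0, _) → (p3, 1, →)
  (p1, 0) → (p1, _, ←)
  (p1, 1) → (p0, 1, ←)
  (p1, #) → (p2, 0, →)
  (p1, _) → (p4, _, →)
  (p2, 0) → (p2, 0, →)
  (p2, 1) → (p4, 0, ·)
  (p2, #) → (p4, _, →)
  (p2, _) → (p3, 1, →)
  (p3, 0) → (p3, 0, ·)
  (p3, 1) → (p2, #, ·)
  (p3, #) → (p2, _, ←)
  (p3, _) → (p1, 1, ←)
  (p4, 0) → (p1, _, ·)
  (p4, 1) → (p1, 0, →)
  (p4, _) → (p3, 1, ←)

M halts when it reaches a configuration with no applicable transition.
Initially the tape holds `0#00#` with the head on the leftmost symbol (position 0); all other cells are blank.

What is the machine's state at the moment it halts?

p0

state=p0 head=0 tape=___[0]#00#_   (p0,0)→(p0,_,←)
state=p0 head=-1 tape=__[_]_#00#_   (p0,_)→(p3,1,→)
state=p3 head=0 tape=__1[_]#00#_   (p3,_)→(p1,1,←)
state=p1 head=-1 tape=__[1]1#00#_   (p1,1)→(p0,1,←)
state=p0 head=-2 tape=_[_]11#00#_   (p0,_)→(p3,1,→)
state=p3 head=-1 tape=_1[1]1#00#_   (p3,1)→(p2,#,·)
state=p2 head=-1 tape=_1[#]1#00#_   (p2,#)→(p4,_,→)
state=p4 head=0 tape=_1_[1]#00#_   (p4,1)→(p1,0,→)
state=p1 head=1 tape=_1_0[#]00#_   (p1,#)→(p2,0,→)
state=p2 head=2 tape=_1_00[0]0#_   (p2,0)→(p2,0,→)
state=p2 head=3 tape=_1_000[0]#_   (p2,0)→(p2,0,→)
state=p2 head=4 tape=_1_0000[#]_   (p2,#)→(p4,_,→)
state=p4 head=5 tape=_1_0000_[_]   (p4,_)→(p3,1,←)
state=p3 head=4 tape=_1_0000[_]1   (p3,_)→(p1,1,←)
state=p1 head=3 tape=_1_000[0]11   (p1,0)→(p1,_,←)
state=p1 head=2 tape=_1_00[0]_11   (p1,0)→(p1,_,←)
state=p1 head=1 tape=_1_0[0]__11   (p1,0)→(p1,_,←)
state=p1 head=0 tape=_1_[0]___11   (p1,0)→(p1,_,←)
state=p1 head=-1 tape=_1[_]____11   (p1,_)→(p4,_,→)
state=p4 head=0 tape=_1_[_]___11   (p4,_)→(p3,1,←)
state=p3 head=-1 tape=_1[_]1___11   (p3,_)→(p1,1,←)
state=p1 head=-2 tape=_[1]11___11   (p1,1)→(p0,1,←)
state=p0 head=-3 tape=[_]111___11   (p0,_)→(p3,1,→)
state=p3 head=-2 tape=1[1]11___11   (p3,1)→(p2,#,·)
state=p2 head=-2 tape=1[#]11___11   (p2,#)→(p4,_,→)
state=p4 head=-1 tape=1_[1]1___11   (p4,1)→(p1,0,→)
state=p1 head=0 tape=1_0[1]___11   (p1,1)→(p0,1,←)
state=p0 head=-1 tape=1_[0]1___11   (p0,0)→(p0,_,←)
state=p0 head=-2 tape=1[_]_1___11   (p0,_)→(p3,1,→)
state=p3 head=-1 tape=11[_]1___11   (p3,_)→(p1,1,←)
state=p1 head=-2 tape=1[1]11___11   (p1,1)→(p0,1,←)
state=p0 head=-3 tape=[1]111___11
No transition is defined for (p0, 1); M halts in state p0.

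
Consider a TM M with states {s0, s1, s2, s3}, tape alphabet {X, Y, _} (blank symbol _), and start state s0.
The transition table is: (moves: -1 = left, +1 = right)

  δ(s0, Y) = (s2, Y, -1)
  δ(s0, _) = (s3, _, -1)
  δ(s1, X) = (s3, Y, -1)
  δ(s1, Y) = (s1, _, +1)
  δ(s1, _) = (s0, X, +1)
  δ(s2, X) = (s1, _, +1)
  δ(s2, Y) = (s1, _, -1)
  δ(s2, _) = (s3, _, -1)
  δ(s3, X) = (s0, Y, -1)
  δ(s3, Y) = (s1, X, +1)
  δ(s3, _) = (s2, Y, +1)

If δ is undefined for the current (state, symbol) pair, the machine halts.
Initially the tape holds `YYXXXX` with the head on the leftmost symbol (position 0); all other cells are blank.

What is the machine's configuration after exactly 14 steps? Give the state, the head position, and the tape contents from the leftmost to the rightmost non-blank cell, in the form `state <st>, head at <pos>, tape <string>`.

state=s0 head=0 tape=__[Y]YXXXX   (s0,Y)→(s2,Y,-1)
state=s2 head=-1 tape=_[_]YYXXXX   (s2,_)→(s3,_,-1)
state=s3 head=-2 tape=[_]_YYXXXX   (s3,_)→(s2,Y,+1)
state=s2 head=-1 tape=Y[_]YYXXXX   (s2,_)→(s3,_,-1)
state=s3 head=-2 tape=[Y]_YYXXXX   (s3,Y)→(s1,X,+1)
state=s1 head=-1 tape=X[_]YYXXXX   (s1,_)→(s0,X,+1)
state=s0 head=0 tape=XX[Y]YXXXX   (s0,Y)→(s2,Y,-1)
state=s2 head=-1 tape=X[X]YYXXXX   (s2,X)→(s1,_,+1)
state=s1 head=0 tape=X_[Y]YXXXX   (s1,Y)→(s1,_,+1)
state=s1 head=1 tape=X__[Y]XXXX   (s1,Y)→(s1,_,+1)
state=s1 head=2 tape=X___[X]XXX   (s1,X)→(s3,Y,-1)
state=s3 head=1 tape=X__[_]YXXX   (s3,_)→(s2,Y,+1)
state=s2 head=2 tape=X__Y[Y]XXX   (s2,Y)→(s1,_,-1)
state=s1 head=1 tape=X__[Y]_XXX   (s1,Y)→(s1,_,+1)
state=s1 head=2 tape=X___[_]XXX
After 14 steps: state s1, head at 2, tape X____XXX.

state s1, head at 2, tape X____XXX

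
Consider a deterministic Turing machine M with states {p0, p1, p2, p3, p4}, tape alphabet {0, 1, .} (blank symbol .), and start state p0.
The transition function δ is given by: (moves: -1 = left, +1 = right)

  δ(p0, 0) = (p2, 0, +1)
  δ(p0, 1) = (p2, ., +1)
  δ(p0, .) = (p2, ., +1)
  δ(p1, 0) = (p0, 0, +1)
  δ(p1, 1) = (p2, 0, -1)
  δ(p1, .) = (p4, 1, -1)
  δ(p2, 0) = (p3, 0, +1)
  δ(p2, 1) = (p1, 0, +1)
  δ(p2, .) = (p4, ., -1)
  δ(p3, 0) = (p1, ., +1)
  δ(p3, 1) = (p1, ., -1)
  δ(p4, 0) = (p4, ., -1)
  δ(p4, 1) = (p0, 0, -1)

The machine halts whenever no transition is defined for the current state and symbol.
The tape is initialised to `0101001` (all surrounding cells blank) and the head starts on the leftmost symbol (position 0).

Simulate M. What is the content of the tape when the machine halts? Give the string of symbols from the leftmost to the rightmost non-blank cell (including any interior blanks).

000...0

state=p0 head=0 tape=[0]101001   (p0,0)→(p2,0,+1)
state=p2 head=1 tape=0[1]01001   (p2,1)→(p1,0,+1)
state=p1 head=2 tape=00[0]1001   (p1,0)→(p0,0,+1)
state=p0 head=3 tape=000[1]001   (p0,1)→(p2,.,+1)
state=p2 head=4 tape=000.[0]01   (p2,0)→(p3,0,+1)
state=p3 head=5 tape=000.0[0]1   (p3,0)→(p1,.,+1)
state=p1 head=6 tape=000.0.[1]   (p1,1)→(p2,0,-1)
state=p2 head=5 tape=000.0[.]0   (p2,.)→(p4,.,-1)
state=p4 head=4 tape=000.[0].0   (p4,0)→(p4,.,-1)
state=p4 head=3 tape=000[.]..0
The non-blank tape span at halt is 000...0.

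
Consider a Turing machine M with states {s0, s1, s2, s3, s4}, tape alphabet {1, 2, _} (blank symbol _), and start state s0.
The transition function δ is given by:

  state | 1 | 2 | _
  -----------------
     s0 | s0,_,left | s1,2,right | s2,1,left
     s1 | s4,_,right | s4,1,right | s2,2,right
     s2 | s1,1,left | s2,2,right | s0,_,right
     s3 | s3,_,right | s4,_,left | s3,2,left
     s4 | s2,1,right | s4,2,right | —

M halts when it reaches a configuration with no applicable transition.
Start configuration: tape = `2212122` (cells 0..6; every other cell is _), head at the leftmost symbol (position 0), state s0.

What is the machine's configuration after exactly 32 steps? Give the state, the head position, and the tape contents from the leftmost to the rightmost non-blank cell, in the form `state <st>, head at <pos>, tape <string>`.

s0 | [2]212122____   read 2 → write 2, move right, go to s1
s1 | 2[2]12122____   read 2 → write 1, move right, go to s4
s4 | 21[1]2122____   read 1 → write 1, move right, go to s2
s2 | 211[2]122____   read 2 → write 2, move right, go to s2
s2 | 2112[1]22____   read 1 → write 1, move left, go to s1
s1 | 211[2]122____   read 2 → write 1, move right, go to s4
s4 | 2111[1]22____   read 1 → write 1, move right, go to s2
s2 | 21111[2]2____   read 2 → write 2, move right, go to s2
s2 | 211112[2]____   read 2 → write 2, move right, go to s2
s2 | 2111122[_]___   read _ → write _, move right, go to s0
s0 | 2111122_[_]__   read _ → write 1, move left, go to s2
s2 | 2111122[_]1__   read _ → write _, move right, go to s0
s0 | 2111122_[1]__   read 1 → write _, move left, go to s0
s0 | 2111122[_]___   read _ → write 1, move left, go to s2
s2 | 211112[2]1___   read 2 → write 2, move right, go to s2
s2 | 2111122[1]___   read 1 → write 1, move left, go to s1
s1 | 211112[2]1___   read 2 → write 1, move right, go to s4
s4 | 2111121[1]___   read 1 → write 1, move right, go to s2
s2 | 21111211[_]__   read _ → write _, move right, go to s0
s0 | 21111211_[_]_   read _ → write 1, move left, go to s2
s2 | 21111211[_]1_   read _ → write _, move right, go to s0
s0 | 21111211_[1]_   read 1 → write _, move left, go to s0
s0 | 21111211[_]__   read _ → write 1, move left, go to s2
s2 | 2111121[1]1__   read 1 → write 1, move left, go to s1
s1 | 211112[1]11__   read 1 → write _, move right, go to s4
s4 | 211112_[1]1__   read 1 → write 1, move right, go to s2
s2 | 211112_1[1]__   read 1 → write 1, move left, go to s1
s1 | 211112_[1]1__   read 1 → write _, move right, go to s4
s4 | 211112__[1]__   read 1 → write 1, move right, go to s2
s2 | 211112__1[_]_   read _ → write _, move right, go to s0
s0 | 211112__1_[_]   read _ → write 1, move left, go to s2
s2 | 211112__1[_]1   read _ → write _, move right, go to s0
s0 | 211112__1_[1]
After 32 steps: state s0, head at 10, tape 211112__1_1.

state s0, head at 10, tape 211112__1_1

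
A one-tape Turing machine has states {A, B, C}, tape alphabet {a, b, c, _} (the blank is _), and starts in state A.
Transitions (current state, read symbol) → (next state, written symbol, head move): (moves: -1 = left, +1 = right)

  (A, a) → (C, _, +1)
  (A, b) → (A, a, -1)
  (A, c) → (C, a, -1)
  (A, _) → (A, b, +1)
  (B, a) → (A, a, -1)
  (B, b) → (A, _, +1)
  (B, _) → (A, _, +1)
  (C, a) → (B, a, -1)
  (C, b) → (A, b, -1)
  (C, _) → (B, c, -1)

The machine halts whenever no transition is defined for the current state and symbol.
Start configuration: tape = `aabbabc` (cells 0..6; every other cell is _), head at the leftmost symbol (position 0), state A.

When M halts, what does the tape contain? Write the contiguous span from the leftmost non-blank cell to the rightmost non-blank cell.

bb_b__c

A | [a]abbabc   read a → write _, move +1, go to C
C | _[a]bbabc   read a → write a, move -1, go to B
B | [_]abbabc   read _ → write _, move +1, go to A
A | _[a]bbabc   read a → write _, move +1, go to C
C | __[b]babc   read b → write b, move -1, go to A
A | _[_]bbabc   read _ → write b, move +1, go to A
A | _b[b]babc   read b → write a, move -1, go to A
A | _[b]ababc   read b → write a, move -1, go to A
A | [_]aababc   read _ → write b, move +1, go to A
A | b[a]ababc   read a → write _, move +1, go to C
C | b_[a]babc   read a → write a, move -1, go to B
B | b[_]ababc   read _ → write _, move +1, go to A
A | b_[a]babc   read a → write _, move +1, go to C
C | b__[b]abc   read b → write b, move -1, go to A
A | b_[_]babc   read _ → write b, move +1, go to A
A | b_b[b]abc   read b → write a, move -1, go to A
A | b_[b]aabc   read b → write a, move -1, go to A
A | b[_]aaabc   read _ → write b, move +1, go to A
A | bb[a]aabc   read a → write _, move +1, go to C
C | bb_[a]abc   read a → write a, move -1, go to B
B | bb[_]aabc   read _ → write _, move +1, go to A
A | bb_[a]abc   read a → write _, move +1, go to C
C | bb__[a]bc   read a → write a, move -1, go to B
B | bb_[_]abc   read _ → write _, move +1, go to A
A | bb__[a]bc   read a → write _, move +1, go to C
C | bb___[b]c   read b → write b, move -1, go to A
A | bb__[_]bc   read _ → write b, move +1, go to A
A | bb__b[b]c   read b → write a, move -1, go to A
A | bb__[b]ac   read b → write a, move -1, go to A
A | bb_[_]aac   read _ → write b, move +1, go to A
A | bb_b[a]ac   read a → write _, move +1, go to C
C | bb_b_[a]c   read a → write a, move -1, go to B
B | bb_b[_]ac   read _ → write _, move +1, go to A
A | bb_b_[a]c   read a → write _, move +1, go to C
C | bb_b__[c]
The non-blank tape span at halt is bb_b__c.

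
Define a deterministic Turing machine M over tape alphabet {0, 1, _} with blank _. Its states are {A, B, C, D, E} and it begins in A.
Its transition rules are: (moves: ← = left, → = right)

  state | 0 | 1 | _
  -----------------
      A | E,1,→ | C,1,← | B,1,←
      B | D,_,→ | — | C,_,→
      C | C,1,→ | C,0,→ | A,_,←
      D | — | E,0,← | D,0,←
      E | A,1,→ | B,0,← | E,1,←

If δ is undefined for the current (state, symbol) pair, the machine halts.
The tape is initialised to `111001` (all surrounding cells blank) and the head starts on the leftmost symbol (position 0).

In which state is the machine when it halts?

state=A head=0 tape=___[1]11001_   (A,1)→(C,1,←)
state=C head=-1 tape=__[_]111001_   (C,_)→(A,_,←)
state=A head=-2 tape=_[_]_111001_   (A,_)→(B,1,←)
state=B head=-3 tape=[_]1_111001_   (B,_)→(C,_,→)
state=C head=-2 tape=_[1]_111001_   (C,1)→(C,0,→)
state=C head=-1 tape=_0[_]111001_   (C,_)→(A,_,←)
state=A head=-2 tape=_[0]_111001_   (A,0)→(E,1,→)
state=E head=-1 tape=_1[_]111001_   (E,_)→(E,1,←)
state=E head=-2 tape=_[1]1111001_   (E,1)→(B,0,←)
state=B head=-3 tape=[_]01111001_   (B,_)→(C,_,→)
state=C head=-2 tape=_[0]1111001_   (C,0)→(C,1,→)
state=C head=-1 tape=_1[1]111001_   (C,1)→(C,0,→)
state=C head=0 tape=_10[1]11001_   (C,1)→(C,0,→)
state=C head=1 tape=_100[1]1001_   (C,1)→(C,0,→)
state=C head=2 tape=_1000[1]001_   (C,1)→(C,0,→)
state=C head=3 tape=_10000[0]01_   (C,0)→(C,1,→)
state=C head=4 tape=_100001[0]1_   (C,0)→(C,1,→)
state=C head=5 tape=_1000011[1]_   (C,1)→(C,0,→)
state=C head=6 tape=_10000110[_]   (C,_)→(A,_,←)
state=A head=5 tape=_1000011[0]_   (A,0)→(E,1,→)
state=E head=6 tape=_10000111[_]   (E,_)→(E,1,←)
state=E head=5 tape=_1000011[1]1   (E,1)→(B,0,←)
state=B head=4 tape=_100001[1]01
No transition is defined for (B, 1); M halts in state B.

B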